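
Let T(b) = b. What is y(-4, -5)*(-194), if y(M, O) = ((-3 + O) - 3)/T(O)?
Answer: -2134/5 ≈ -426.80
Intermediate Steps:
y(M, O) = (-6 + O)/O (y(M, O) = ((-3 + O) - 3)/O = (-6 + O)/O)
y(-4, -5)*(-194) = ((-6 - 5)/(-5))*(-194) = -⅕*(-11)*(-194) = (11/5)*(-194) = -2134/5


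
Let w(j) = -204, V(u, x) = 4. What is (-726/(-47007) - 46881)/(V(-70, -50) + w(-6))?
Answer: 734578147/3133800 ≈ 234.41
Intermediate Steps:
(-726/(-47007) - 46881)/(V(-70, -50) + w(-6)) = (-726/(-47007) - 46881)/(4 - 204) = (-726*(-1/47007) - 46881)/(-200) = (242/15669 - 46881)*(-1/200) = -734578147/15669*(-1/200) = 734578147/3133800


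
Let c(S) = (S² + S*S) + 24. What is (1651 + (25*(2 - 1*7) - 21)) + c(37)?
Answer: 4267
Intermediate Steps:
c(S) = 24 + 2*S² (c(S) = (S² + S²) + 24 = 2*S² + 24 = 24 + 2*S²)
(1651 + (25*(2 - 1*7) - 21)) + c(37) = (1651 + (25*(2 - 1*7) - 21)) + (24 + 2*37²) = (1651 + (25*(2 - 7) - 21)) + (24 + 2*1369) = (1651 + (25*(-5) - 21)) + (24 + 2738) = (1651 + (-125 - 21)) + 2762 = (1651 - 146) + 2762 = 1505 + 2762 = 4267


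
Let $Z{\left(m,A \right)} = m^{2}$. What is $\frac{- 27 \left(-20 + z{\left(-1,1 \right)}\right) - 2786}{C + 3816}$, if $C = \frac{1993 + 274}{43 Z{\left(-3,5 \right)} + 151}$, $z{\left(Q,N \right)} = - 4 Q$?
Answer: $- \frac{1266452}{2055275} \approx -0.6162$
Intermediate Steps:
$C = \frac{2267}{538}$ ($C = \frac{1993 + 274}{43 \left(-3\right)^{2} + 151} = \frac{2267}{43 \cdot 9 + 151} = \frac{2267}{387 + 151} = \frac{2267}{538} \approx 4.2138$)
$\frac{- 27 \left(-20 + z{\left(-1,1 \right)}\right) - 2786}{C + 3816} = \frac{- 27 \left(-20 - -4\right) - 2786}{\frac{2267}{538} + 3816} = \frac{- 27 \left(-20 + 4\right) - 2786}{\frac{2055275}{538}} = \left(\left(-27\right) \left(-16\right) - 2786\right) \frac{538}{2055275} = \left(432 - 2786\right) \frac{538}{2055275} = \left(-2354\right) \frac{538}{2055275} = - \frac{1266452}{2055275}$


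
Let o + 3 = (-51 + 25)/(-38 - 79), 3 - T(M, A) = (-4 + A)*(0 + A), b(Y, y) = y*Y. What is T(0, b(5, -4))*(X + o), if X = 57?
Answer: -25864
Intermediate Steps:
b(Y, y) = Y*y
T(M, A) = 3 - A*(-4 + A) (T(M, A) = 3 - (-4 + A)*(0 + A) = 3 - (-4 + A)*A = 3 - A*(-4 + A))
o = -25/9 (o = -3 + (-51 + 25)/(-38 - 79) = -3 - 26/(-117) = -3 - 26*(-1/117) = -3 + 2/9 = -25/9 ≈ -2.7778)
T(0, b(5, -4))*(X + o) = (3 - (5*(-4))² + 4*(5*(-4)))*(57 - 25/9) = (3 - 1*(-20)² + 4*(-20))*(488/9) = (3 - 1*400 - 80)*(488/9) = (3 - 400 - 80)*(488/9) = -477*488/9 = -25864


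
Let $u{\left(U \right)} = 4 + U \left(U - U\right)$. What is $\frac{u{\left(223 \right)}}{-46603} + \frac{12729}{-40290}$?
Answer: $- \frac{197790249}{625878290} \approx -0.31602$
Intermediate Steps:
$u{\left(U \right)} = 4$ ($u{\left(U \right)} = 4 + U 0 = 4 + 0 = 4$)
$\frac{u{\left(223 \right)}}{-46603} + \frac{12729}{-40290} = \frac{4}{-46603} + \frac{12729}{-40290} = 4 \left(- \frac{1}{46603}\right) + 12729 \left(- \frac{1}{40290}\right) = - \frac{4}{46603} - \frac{4243}{13430} = - \frac{197790249}{625878290}$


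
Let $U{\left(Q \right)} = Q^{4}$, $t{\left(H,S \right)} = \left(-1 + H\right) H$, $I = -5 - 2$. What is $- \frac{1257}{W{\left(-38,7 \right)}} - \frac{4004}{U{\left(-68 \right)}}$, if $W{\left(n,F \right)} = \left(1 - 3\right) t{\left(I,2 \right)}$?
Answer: $\frac{419936581}{37417408} \approx 11.223$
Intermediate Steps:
$I = -7$
$t{\left(H,S \right)} = H \left(-1 + H\right)$
$W{\left(n,F \right)} = -112$ ($W{\left(n,F \right)} = \left(1 - 3\right) \left(- 7 \left(-1 - 7\right)\right) = - 2 \left(\left(-7\right) \left(-8\right)\right) = \left(-2\right) 56 = -112$)
$- \frac{1257}{W{\left(-38,7 \right)}} - \frac{4004}{U{\left(-68 \right)}} = - \frac{1257}{-112} - \frac{4004}{\left(-68\right)^{4}} = \left(-1257\right) \left(- \frac{1}{112}\right) - \frac{4004}{21381376} = \frac{1257}{112} - \frac{1001}{5345344} = \frac{419936581}{37417408}$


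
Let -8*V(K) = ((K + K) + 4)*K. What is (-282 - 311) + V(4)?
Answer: -599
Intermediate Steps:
V(K) = -K*(4 + 2*K)/8 (V(K) = -((K + K) + 4)*K/8 = -(2*K + 4)*K/8 = -(4 + 2*K)*K/8 = -K*(4 + 2*K)/8)
(-282 - 311) + V(4) = (-282 - 311) - 1/4*4*(2 + 4) = -593 - 1/4*4*6 = -593 - 6 = -599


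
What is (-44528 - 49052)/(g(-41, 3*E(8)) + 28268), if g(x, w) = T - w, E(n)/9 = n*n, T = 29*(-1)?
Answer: -93580/26511 ≈ -3.5299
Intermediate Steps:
T = -29
E(n) = 9*n² (E(n) = 9*(n*n) = 9*n²)
g(x, w) = -29 - w
(-44528 - 49052)/(g(-41, 3*E(8)) + 28268) = (-44528 - 49052)/((-29 - 3*9*8²) + 28268) = -93580/((-29 - 3*9*64) + 28268) = -93580/((-29 - 3*576) + 28268) = -93580/((-29 - 1*1728) + 28268) = -93580/((-29 - 1728) + 28268) = -93580/(-1757 + 28268) = -93580/26511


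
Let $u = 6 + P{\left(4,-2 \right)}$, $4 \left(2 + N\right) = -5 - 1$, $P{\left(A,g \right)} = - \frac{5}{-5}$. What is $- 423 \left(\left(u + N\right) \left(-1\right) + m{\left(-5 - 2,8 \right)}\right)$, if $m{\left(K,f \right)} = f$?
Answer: $- \frac{3807}{2} \approx -1903.5$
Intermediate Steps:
$P{\left(A,g \right)} = 1$ ($P{\left(A,g \right)} = \left(-5\right) \left(- \frac{1}{5}\right) = 1$)
$N = - \frac{7}{2}$ ($N = -2 + \frac{-5 - 1}{4} = -2 + \frac{1}{4} \left(-6\right) = -2 - \frac{3}{2} = - \frac{7}{2} \approx -3.5$)
$u = 7$ ($u = 6 + 1 = 7$)
$- 423 \left(\left(u + N\right) \left(-1\right) + m{\left(-5 - 2,8 \right)}\right) = - 423 \left(\left(7 - \frac{7}{2}\right) \left(-1\right) + 8\right) = - 423 \left(\frac{7}{2} \left(-1\right) + 8\right) = - 423 \left(- \frac{7}{2} + 8\right) = \left(-423\right) \frac{9}{2} = - \frac{3807}{2}$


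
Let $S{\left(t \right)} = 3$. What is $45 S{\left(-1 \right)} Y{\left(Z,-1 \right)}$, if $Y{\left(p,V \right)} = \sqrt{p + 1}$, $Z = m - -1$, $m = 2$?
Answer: $270$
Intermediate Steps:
$Z = 3$ ($Z = 2 - -1 = 2 + 1 = 3$)
$Y{\left(p,V \right)} = \sqrt{1 + p}$
$45 S{\left(-1 \right)} Y{\left(Z,-1 \right)} = 45 \cdot 3 \sqrt{1 + 3} = 135 \sqrt{4} = 135 \cdot 2 = 270$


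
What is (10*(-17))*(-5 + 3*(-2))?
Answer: 1870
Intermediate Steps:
(10*(-17))*(-5 + 3*(-2)) = -170*(-5 - 6) = -170*(-11) = 1870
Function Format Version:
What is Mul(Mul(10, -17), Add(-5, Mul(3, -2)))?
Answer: 1870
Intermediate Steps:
Mul(Mul(10, -17), Add(-5, Mul(3, -2))) = Mul(-170, Add(-5, -6)) = Mul(-170, -11) = 1870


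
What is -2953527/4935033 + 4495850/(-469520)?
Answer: -785796937003/77236556472 ≈ -10.174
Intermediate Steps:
-2953527/4935033 + 4495850/(-469520) = -2953527*1/4935033 + 4495850*(-1/469520) = -984509/1645011 - 449585/46952 = -785796937003/77236556472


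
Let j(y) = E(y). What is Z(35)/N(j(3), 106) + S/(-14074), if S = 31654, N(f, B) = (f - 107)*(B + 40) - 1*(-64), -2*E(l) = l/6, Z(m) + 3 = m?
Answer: -494078671/219476993 ≈ -2.2512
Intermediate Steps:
Z(m) = -3 + m
E(l) = -l/12 (E(l) = -l/(2*6) = -l/12)
j(y) = -y/12
N(f, B) = 64 + (-107 + f)*(40 + B) (N(f, B) = (-107 + f)*(40 + B) + 64 = 64 + (-107 + f)*(40 + B))
Z(35)/N(j(3), 106) + S/(-14074) = (-3 + 35)/(-4216 - 107*106 + 40*(-1/12*3) + 106*(-1/12*3)) + 31654/(-14074) = 32/(-4216 - 11342 + 40*(-¼) + 106*(-¼)) + 31654*(-1/14074) = 32/(-4216 - 11342 - 10 - 53/2) - 15827/7037 = 32/(-31189/2) - 15827/7037 = 32*(-2/31189) - 15827/7037 = -64/31189 - 15827/7037 = -494078671/219476993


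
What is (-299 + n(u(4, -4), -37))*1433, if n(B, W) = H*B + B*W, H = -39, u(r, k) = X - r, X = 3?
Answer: -319559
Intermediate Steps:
u(r, k) = 3 - r
n(B, W) = -39*B + B*W
(-299 + n(u(4, -4), -37))*1433 = (-299 + (3 - 1*4)*(-39 - 37))*1433 = (-299 + (3 - 4)*(-76))*1433 = (-299 - 1*(-76))*1433 = (-299 + 76)*1433 = -223*1433 = -319559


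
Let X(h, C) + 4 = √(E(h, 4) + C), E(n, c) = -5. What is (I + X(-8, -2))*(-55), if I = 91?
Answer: -4785 - 55*I*√7 ≈ -4785.0 - 145.52*I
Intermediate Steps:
X(h, C) = -4 + √(-5 + C)
(I + X(-8, -2))*(-55) = (91 + (-4 + √(-5 - 2)))*(-55) = (91 + (-4 + √(-7)))*(-55) = (91 + (-4 + I*√7))*(-55) = (87 + I*√7)*(-55) = -4785 - 55*I*√7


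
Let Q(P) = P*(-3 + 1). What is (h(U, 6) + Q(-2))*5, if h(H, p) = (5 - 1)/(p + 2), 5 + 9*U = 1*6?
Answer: 45/2 ≈ 22.500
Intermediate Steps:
Q(P) = -2*P (Q(P) = P*(-2) = -2*P)
U = ⅑ (U = -5/9 + (1*6)/9 = -5/9 + (⅑)*6 = -5/9 + ⅔ = ⅑ ≈ 0.11111)
h(H, p) = 4/(2 + p)
(h(U, 6) + Q(-2))*5 = (4/(2 + 6) - 2*(-2))*5 = (4/8 + 4)*5 = (4*(⅛) + 4)*5 = (½ + 4)*5 = (9/2)*5 = 45/2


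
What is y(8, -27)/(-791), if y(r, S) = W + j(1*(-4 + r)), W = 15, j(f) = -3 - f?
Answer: -8/791 ≈ -0.010114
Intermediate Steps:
y(r, S) = 16 - r (y(r, S) = 15 + (-3 - (-4 + r)) = 15 + (-3 + (4 - r)) = 15 + (1 - r) = 16 - r)
y(8, -27)/(-791) = (16 - 1*8)/(-791) = (16 - 8)*(-1/791) = 8*(-1/791) = -8/791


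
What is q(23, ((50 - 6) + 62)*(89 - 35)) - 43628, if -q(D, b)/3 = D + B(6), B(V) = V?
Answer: -43715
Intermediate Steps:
q(D, b) = -18 - 3*D (q(D, b) = -3*(D + 6) = -3*(6 + D) = -18 - 3*D)
q(23, ((50 - 6) + 62)*(89 - 35)) - 43628 = (-18 - 3*23) - 43628 = (-18 - 69) - 43628 = -87 - 43628 = -43715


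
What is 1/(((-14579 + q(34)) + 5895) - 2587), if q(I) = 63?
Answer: -1/11208 ≈ -8.9222e-5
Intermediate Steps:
1/(((-14579 + q(34)) + 5895) - 2587) = 1/(((-14579 + 63) + 5895) - 2587) = 1/((-14516 + 5895) - 2587) = 1/(-8621 - 2587) = 1/(-11208) = -1/11208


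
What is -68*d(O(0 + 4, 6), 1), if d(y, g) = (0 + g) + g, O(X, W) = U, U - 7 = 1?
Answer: -136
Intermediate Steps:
U = 8 (U = 7 + 1 = 8)
O(X, W) = 8
d(y, g) = 2*g (d(y, g) = g + g = 2*g)
-68*d(O(0 + 4, 6), 1) = -136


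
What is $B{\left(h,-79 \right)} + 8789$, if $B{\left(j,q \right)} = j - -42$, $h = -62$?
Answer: $8769$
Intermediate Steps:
$B{\left(j,q \right)} = 42 + j$ ($B{\left(j,q \right)} = j + 42 = 42 + j$)
$B{\left(h,-79 \right)} + 8789 = \left(42 - 62\right) + 8789 = -20 + 8789 = 8769$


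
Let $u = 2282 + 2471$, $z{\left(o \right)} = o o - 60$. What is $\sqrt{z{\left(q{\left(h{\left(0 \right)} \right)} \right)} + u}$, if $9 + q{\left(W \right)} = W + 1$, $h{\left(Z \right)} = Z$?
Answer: $\sqrt{4757} \approx 68.971$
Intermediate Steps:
$q{\left(W \right)} = -8 + W$ ($q{\left(W \right)} = -9 + \left(W + 1\right) = -9 + \left(1 + W\right) = -8 + W$)
$z{\left(o \right)} = -60 + o^{2}$ ($z{\left(o \right)} = o^{2} - 60 = -60 + o^{2}$)
$u = 4753$
$\sqrt{z{\left(q{\left(h{\left(0 \right)} \right)} \right)} + u} = \sqrt{\left(-60 + \left(-8 + 0\right)^{2}\right) + 4753} = \sqrt{\left(-60 + \left(-8\right)^{2}\right) + 4753} = \sqrt{\left(-60 + 64\right) + 4753} = \sqrt{4 + 4753} = \sqrt{4757}$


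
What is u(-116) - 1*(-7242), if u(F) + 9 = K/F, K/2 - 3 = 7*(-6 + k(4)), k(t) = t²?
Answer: 419441/58 ≈ 7231.7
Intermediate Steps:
K = 146 (K = 6 + 2*(7*(-6 + 4²)) = 6 + 2*(7*(-6 + 16)) = 6 + 2*(7*10) = 6 + 2*70 = 6 + 140 = 146)
u(F) = -9 + 146/F
u(-116) - 1*(-7242) = (-9 + 146/(-116)) - 1*(-7242) = (-9 + 146*(-1/116)) + 7242 = (-9 - 73/58) + 7242 = -595/58 + 7242 = 419441/58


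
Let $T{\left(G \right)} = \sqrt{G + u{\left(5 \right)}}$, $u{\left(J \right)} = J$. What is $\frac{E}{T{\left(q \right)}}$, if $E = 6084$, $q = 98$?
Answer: $\frac{6084 \sqrt{103}}{103} \approx 599.47$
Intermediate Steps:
$T{\left(G \right)} = \sqrt{5 + G}$ ($T{\left(G \right)} = \sqrt{G + 5} = \sqrt{5 + G}$)
$\frac{E}{T{\left(q \right)}} = \frac{6084}{\sqrt{5 + 98}} = \frac{6084}{\sqrt{103}} = 6084 \frac{\sqrt{103}}{103} = \frac{6084 \sqrt{103}}{103}$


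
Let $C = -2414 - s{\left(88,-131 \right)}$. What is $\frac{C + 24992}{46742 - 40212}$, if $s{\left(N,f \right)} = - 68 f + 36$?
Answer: $\frac{6817}{3265} \approx 2.0879$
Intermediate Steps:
$s{\left(N,f \right)} = 36 - 68 f$
$C = -11358$ ($C = -2414 - \left(36 - -8908\right) = -2414 - \left(36 + 8908\right) = -2414 - 8944 = -11358$)
$\frac{C + 24992}{46742 - 40212} = \frac{-11358 + 24992}{46742 - 40212} = \frac{13634}{6530} = 13634 \cdot \frac{1}{6530} = \frac{6817}{3265}$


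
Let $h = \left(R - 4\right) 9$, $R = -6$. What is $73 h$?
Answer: $-6570$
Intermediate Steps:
$h = -90$ ($h = \left(-6 - 4\right) 9 = \left(-10\right) 9 = -90$)
$73 h = 73 \left(-90\right) = -6570$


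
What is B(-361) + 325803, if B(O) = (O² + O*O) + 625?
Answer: 587070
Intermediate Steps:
B(O) = 625 + 2*O² (B(O) = (O² + O²) + 625 = 2*O² + 625 = 625 + 2*O²)
B(-361) + 325803 = (625 + 2*(-361)²) + 325803 = (625 + 2*130321) + 325803 = (625 + 260642) + 325803 = 261267 + 325803 = 587070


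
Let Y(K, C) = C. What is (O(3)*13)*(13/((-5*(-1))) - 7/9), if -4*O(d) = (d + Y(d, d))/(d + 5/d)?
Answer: -533/70 ≈ -7.6143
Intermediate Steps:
O(d) = -d/(2*(d + 5/d)) (O(d) = -(d + d)/(4*(d + 5/d)) = -2*d/(4*(d + 5/d)) = -d/(2*(d + 5/d)))
(O(3)*13)*(13/((-5*(-1))) - 7/9) = (-1*3²/(10 + 2*3²)*13)*(13/((-5*(-1))) - 7/9) = (-1*9/(10 + 2*9)*13)*(13/5 - 7*⅑) = (-1*9/(10 + 18)*13)*(13*(⅕) - 7/9) = (-1*9/28*13)*(13/5 - 7/9) = (-1*9*1/28*13)*(82/45) = -9/28*13*(82/45) = -117/28*82/45 = -533/70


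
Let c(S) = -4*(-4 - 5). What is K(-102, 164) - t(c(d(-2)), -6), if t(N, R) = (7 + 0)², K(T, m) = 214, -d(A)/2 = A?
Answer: 165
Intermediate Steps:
d(A) = -2*A
c(S) = 36 (c(S) = -4*(-9) = 36)
t(N, R) = 49 (t(N, R) = 7² = 49)
K(-102, 164) - t(c(d(-2)), -6) = 214 - 1*49 = 214 - 49 = 165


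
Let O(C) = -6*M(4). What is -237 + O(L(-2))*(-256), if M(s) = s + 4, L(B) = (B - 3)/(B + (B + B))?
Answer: 12051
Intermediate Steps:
L(B) = (-3 + B)/(3*B) (L(B) = (-3 + B)/(B + 2*B) = (-3 + B)/((3*B)) = (-3 + B)*(1/(3*B)) = (-3 + B)/(3*B))
M(s) = 4 + s
O(C) = -48 (O(C) = -6*(4 + 4) = -6*8 = -48)
-237 + O(L(-2))*(-256) = -237 - 48*(-256) = -237 + 12288 = 12051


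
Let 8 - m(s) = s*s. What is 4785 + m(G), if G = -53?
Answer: 1984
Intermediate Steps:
m(s) = 8 - s² (m(s) = 8 - s*s = 8 - s²)
4785 + m(G) = 4785 + (8 - 1*(-53)²) = 4785 + (8 - 1*2809) = 4785 + (8 - 2809) = 4785 - 2801 = 1984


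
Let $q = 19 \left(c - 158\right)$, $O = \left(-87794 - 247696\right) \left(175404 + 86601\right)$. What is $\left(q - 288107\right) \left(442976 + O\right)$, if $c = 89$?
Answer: $25439730621836132$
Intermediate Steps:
$O = -87900057450$ ($O = \left(-335490\right) 262005 = -87900057450$)
$q = -1311$ ($q = 19 \left(89 - 158\right) = 19 \left(-69\right) = -1311$)
$\left(q - 288107\right) \left(442976 + O\right) = \left(-1311 - 288107\right) \left(442976 - 87900057450\right) = \left(-289418\right) \left(-87899614474\right) = 25439730621836132$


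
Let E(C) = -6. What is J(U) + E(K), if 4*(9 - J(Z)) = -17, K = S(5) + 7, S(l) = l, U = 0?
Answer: 29/4 ≈ 7.2500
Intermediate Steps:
K = 12 (K = 5 + 7 = 12)
J(Z) = 53/4 (J(Z) = 9 - ¼*(-17) = 9 + 17/4 = 53/4)
J(U) + E(K) = 53/4 - 6 = 29/4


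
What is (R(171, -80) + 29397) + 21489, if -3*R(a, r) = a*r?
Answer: 55446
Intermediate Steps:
R(a, r) = -a*r/3
(R(171, -80) + 29397) + 21489 = (-⅓*171*(-80) + 29397) + 21489 = (4560 + 29397) + 21489 = 33957 + 21489 = 55446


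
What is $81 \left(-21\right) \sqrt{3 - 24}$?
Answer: $- 1701 i \sqrt{21} \approx - 7795.0 i$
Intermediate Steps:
$81 \left(-21\right) \sqrt{3 - 24} = - 1701 \sqrt{-21} = - 1701 i \sqrt{21}$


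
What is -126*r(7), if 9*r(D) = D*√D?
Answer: -98*√7 ≈ -259.28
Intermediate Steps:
r(D) = D^(3/2)/9 (r(D) = (D*√D)/9 = D^(3/2)/9)
-126*r(7) = -14*7^(3/2) = -14*7*√7 = -98*√7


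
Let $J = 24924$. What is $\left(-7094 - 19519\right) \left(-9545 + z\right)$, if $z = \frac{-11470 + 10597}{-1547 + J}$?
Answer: $\frac{61219321002}{241} \approx 2.5402 \cdot 10^{8}$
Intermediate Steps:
$z = - \frac{9}{241}$ ($z = \frac{-11470 + 10597}{-1547 + 24924} = - \frac{873}{23377} = \left(-873\right) \frac{1}{23377} = - \frac{9}{241} \approx -0.037344$)
$\left(-7094 - 19519\right) \left(-9545 + z\right) = \left(-7094 - 19519\right) \left(-9545 - \frac{9}{241}\right) = \left(-26613\right) \left(- \frac{2300354}{241}\right) = \frac{61219321002}{241}$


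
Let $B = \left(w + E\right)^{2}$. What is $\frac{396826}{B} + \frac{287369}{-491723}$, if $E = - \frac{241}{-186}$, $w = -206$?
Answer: $\frac{6334064133815383}{712853599041875} \approx 8.8855$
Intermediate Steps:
$E = \frac{241}{186}$ ($E = \left(-241\right) \left(- \frac{1}{186}\right) = \frac{241}{186} \approx 1.2957$)
$B = \frac{1449705625}{34596}$ ($B = \left(-206 + \frac{241}{186}\right)^{2} = \left(- \frac{38075}{186}\right)^{2} = \frac{1449705625}{34596} \approx 41904.0$)
$\frac{396826}{B} + \frac{287369}{-491723} = \frac{396826}{\frac{1449705625}{34596}} + \frac{287369}{-491723} = 396826 \cdot \frac{34596}{1449705625} + 287369 \left(- \frac{1}{491723}\right) = \frac{13728592296}{1449705625} - \frac{287369}{491723} = \frac{6334064133815383}{712853599041875}$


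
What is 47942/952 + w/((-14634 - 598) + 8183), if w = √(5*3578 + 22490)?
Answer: 23971/476 - 2*√10095/7049 ≈ 50.331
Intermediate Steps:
w = 2*√10095 (w = √(17890 + 22490) = √40380 = 2*√10095 ≈ 200.95)
47942/952 + w/((-14634 - 598) + 8183) = 47942/952 + (2*√10095)/((-14634 - 598) + 8183) = 47942*(1/952) + (2*√10095)/(-15232 + 8183) = 23971/476 + (2*√10095)/(-7049) = 23971/476 + (2*√10095)*(-1/7049) = 23971/476 - 2*√10095/7049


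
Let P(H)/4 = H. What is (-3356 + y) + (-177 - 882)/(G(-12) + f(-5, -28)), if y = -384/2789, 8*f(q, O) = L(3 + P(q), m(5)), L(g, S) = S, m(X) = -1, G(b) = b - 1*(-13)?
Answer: -89150284/19523 ≈ -4566.4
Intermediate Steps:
G(b) = 13 + b (G(b) = b + 13 = 13 + b)
P(H) = 4*H
f(q, O) = -⅛ (f(q, O) = (⅛)*(-1) = -⅛)
y = -384/2789 (y = -384*1/2789 = -384/2789 ≈ -0.13768)
(-3356 + y) + (-177 - 882)/(G(-12) + f(-5, -28)) = (-3356 - 384/2789) + (-177 - 882)/((13 - 12) - ⅛) = -9360268/2789 - 1059/(1 - ⅛) = -9360268/2789 - 1059/7/8 = -9360268/2789 - 1059*8/7 = -9360268/2789 - 8472/7 = -89150284/19523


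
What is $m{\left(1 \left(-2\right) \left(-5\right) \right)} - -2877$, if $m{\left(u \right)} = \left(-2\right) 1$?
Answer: $2875$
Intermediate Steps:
$m{\left(u \right)} = -2$
$m{\left(1 \left(-2\right) \left(-5\right) \right)} - -2877 = -2 - -2877 = -2 + 2877 = 2875$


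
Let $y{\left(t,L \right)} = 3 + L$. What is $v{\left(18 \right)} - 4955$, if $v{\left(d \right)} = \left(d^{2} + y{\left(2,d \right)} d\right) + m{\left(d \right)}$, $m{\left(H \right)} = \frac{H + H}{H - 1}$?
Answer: $- \frac{72265}{17} \approx -4250.9$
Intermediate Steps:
$m{\left(H \right)} = \frac{2 H}{-1 + H}$
$v{\left(d \right)} = d^{2} + d \left(3 + d\right) + \frac{2 d}{-1 + d}$ ($v{\left(d \right)} = \left(d^{2} + \left(3 + d\right) d\right) + \frac{2 d}{-1 + d} = \left(d^{2} + d \left(3 + d\right)\right) + \frac{2 d}{-1 + d} = d^{2} + d \left(3 + d\right) + \frac{2 d}{-1 + d}$)
$v{\left(18 \right)} - 4955 = \frac{18 \left(-1 + 18 + 2 \cdot 18^{2}\right)}{-1 + 18} - 4955 = \frac{18 \left(-1 + 18 + 2 \cdot 324\right)}{17} - 4955 = 18 \cdot \frac{1}{17} \left(-1 + 18 + 648\right) - 4955 = 18 \cdot \frac{1}{17} \cdot 665 - 4955 = \frac{11970}{17} - 4955 = - \frac{72265}{17}$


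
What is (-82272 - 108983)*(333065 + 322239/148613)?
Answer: -9466761235370420/148613 ≈ -6.3701e+10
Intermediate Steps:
(-82272 - 108983)*(333065 + 322239/148613) = -191255*(333065 + 322239*(1/148613)) = -191255*(333065 + 322239/148613) = -191255*49498111084/148613 = -9466761235370420/148613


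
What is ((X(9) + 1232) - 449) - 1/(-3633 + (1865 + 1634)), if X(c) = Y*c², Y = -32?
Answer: -242405/134 ≈ -1809.0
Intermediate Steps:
X(c) = -32*c²
((X(9) + 1232) - 449) - 1/(-3633 + (1865 + 1634)) = ((-32*9² + 1232) - 449) - 1/(-3633 + (1865 + 1634)) = ((-32*81 + 1232) - 449) - 1/(-3633 + 3499) = ((-2592 + 1232) - 449) - 1/(-134) = (-1360 - 449) - 1*(-1/134) = -1809 + 1/134 = -242405/134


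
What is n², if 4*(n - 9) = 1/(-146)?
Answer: 27615025/341056 ≈ 80.969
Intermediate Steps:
n = 5255/584 (n = 9 + (¼)/(-146) = 9 + (¼)*(-1/146) = 9 - 1/584 = 5255/584 ≈ 8.9983)
n² = (5255/584)² = 27615025/341056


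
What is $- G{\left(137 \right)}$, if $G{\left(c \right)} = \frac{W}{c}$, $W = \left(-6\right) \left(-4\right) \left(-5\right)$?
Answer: $\frac{120}{137} \approx 0.87591$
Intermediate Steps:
$W = -120$ ($W = 24 \left(-5\right) = -120$)
$G{\left(c \right)} = - \frac{120}{c}$
$- G{\left(137 \right)} = - \frac{-120}{137} = \left(-1\right) \left(- \frac{120}{137}\right) = \frac{120}{137}$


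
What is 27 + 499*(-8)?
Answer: -3965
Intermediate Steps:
27 + 499*(-8) = 27 - 3992 = -3965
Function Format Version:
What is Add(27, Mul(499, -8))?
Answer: -3965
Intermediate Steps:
Add(27, Mul(499, -8)) = Add(27, -3992) = -3965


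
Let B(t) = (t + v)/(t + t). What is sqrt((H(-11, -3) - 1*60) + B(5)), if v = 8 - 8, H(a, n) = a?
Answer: I*sqrt(282)/2 ≈ 8.3964*I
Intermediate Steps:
v = 0
B(t) = 1/2 (B(t) = (t + 0)/(t + t) = t/((2*t)) = t*(1/(2*t)) = 1/2)
sqrt((H(-11, -3) - 1*60) + B(5)) = sqrt((-11 - 1*60) + 1/2) = sqrt((-11 - 60) + 1/2) = sqrt(-71 + 1/2) = sqrt(-141/2) = I*sqrt(282)/2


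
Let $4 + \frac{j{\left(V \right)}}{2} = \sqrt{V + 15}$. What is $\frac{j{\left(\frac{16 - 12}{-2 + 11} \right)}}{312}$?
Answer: $- \frac{1}{39} + \frac{\sqrt{139}}{468} \approx -0.00044909$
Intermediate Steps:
$j{\left(V \right)} = -8 + 2 \sqrt{15 + V}$ ($j{\left(V \right)} = -8 + 2 \sqrt{V + 15} = -8 + 2 \sqrt{15 + V}$)
$\frac{j{\left(\frac{16 - 12}{-2 + 11} \right)}}{312} = \frac{-8 + 2 \sqrt{15 + \frac{16 - 12}{-2 + 11}}}{312} = \left(-8 + 2 \sqrt{15 + \frac{4}{9}}\right) \frac{1}{312} = \left(-8 + 2 \sqrt{\frac{139}{9}}\right) \frac{1}{312} = \left(-8 + 2 \frac{\sqrt{139}}{3}\right) \frac{1}{312} = \left(-8 + \frac{2 \sqrt{139}}{3}\right) \frac{1}{312} = - \frac{1}{39} + \frac{\sqrt{139}}{468}$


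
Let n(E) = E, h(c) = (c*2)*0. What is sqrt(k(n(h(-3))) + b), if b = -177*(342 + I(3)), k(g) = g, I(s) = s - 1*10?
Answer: I*sqrt(59295) ≈ 243.51*I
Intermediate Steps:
h(c) = 0 (h(c) = (2*c)*0 = 0)
I(s) = -10 + s (I(s) = s - 10 = -10 + s)
b = -59295 (b = -177*(342 + (-10 + 3)) = -177*(342 - 7) = -177*335 = -59295)
sqrt(k(n(h(-3))) + b) = sqrt(0 - 59295) = sqrt(-59295) = I*sqrt(59295)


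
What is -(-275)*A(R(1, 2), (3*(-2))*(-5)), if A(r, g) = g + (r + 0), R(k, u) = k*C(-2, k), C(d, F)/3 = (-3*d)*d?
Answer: -1650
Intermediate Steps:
C(d, F) = -9*d² (C(d, F) = 3*((-3*d)*d) = 3*(-3*d²) = -9*d²)
R(k, u) = -36*k (R(k, u) = k*(-9*(-2)²) = k*(-9*4) = k*(-36) = -36*k)
A(r, g) = g + r
-(-275)*A(R(1, 2), (3*(-2))*(-5)) = -(-275)*((3*(-2))*(-5) - 36*1) = -(-275)*(-6*(-5) - 36) = -(-275)*(30 - 36) = -(-275)*(-6) = -1*1650 = -1650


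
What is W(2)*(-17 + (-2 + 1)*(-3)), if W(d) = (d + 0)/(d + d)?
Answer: -7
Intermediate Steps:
W(d) = ½ (W(d) = d/((2*d)) = d*(1/(2*d)) = ½)
W(2)*(-17 + (-2 + 1)*(-3)) = (-17 + (-2 + 1)*(-3))/2 = (-17 - 1*(-3))/2 = (-17 + 3)/2 = (½)*(-14) = -7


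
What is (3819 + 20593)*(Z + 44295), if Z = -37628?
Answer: 162754804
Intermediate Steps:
(3819 + 20593)*(Z + 44295) = (3819 + 20593)*(-37628 + 44295) = 24412*6667 = 162754804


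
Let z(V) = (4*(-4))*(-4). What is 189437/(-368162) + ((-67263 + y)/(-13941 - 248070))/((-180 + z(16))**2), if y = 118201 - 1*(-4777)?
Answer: -333951695558411/648999658165296 ≈ -0.51456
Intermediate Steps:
z(V) = 64 (z(V) = -16*(-4) = 64)
y = 122978 (y = 118201 + 4777 = 122978)
189437/(-368162) + ((-67263 + y)/(-13941 - 248070))/((-180 + z(16))**2) = 189437/(-368162) + ((-67263 + 122978)/(-13941 - 248070))/((-180 + 64)**2) = 189437*(-1/368162) + (55715/(-262011))/((-116)**2) = -189437/368162 + (55715*(-1/262011))/13456 = -189437/368162 - 55715/262011*1/13456 = -189437/368162 - 55715/3525620016 = -333951695558411/648999658165296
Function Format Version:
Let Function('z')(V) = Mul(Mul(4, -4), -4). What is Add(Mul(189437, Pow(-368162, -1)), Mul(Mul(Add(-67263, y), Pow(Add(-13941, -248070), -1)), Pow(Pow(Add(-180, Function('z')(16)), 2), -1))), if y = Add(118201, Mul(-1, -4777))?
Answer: Rational(-333951695558411, 648999658165296) ≈ -0.51456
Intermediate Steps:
Function('z')(V) = 64 (Function('z')(V) = Mul(-16, -4) = 64)
y = 122978 (y = Add(118201, 4777) = 122978)
Add(Mul(189437, Pow(-368162, -1)), Mul(Mul(Add(-67263, y), Pow(Add(-13941, -248070), -1)), Pow(Pow(Add(-180, Function('z')(16)), 2), -1))) = Add(Mul(189437, Pow(-368162, -1)), Mul(Mul(Add(-67263, 122978), Pow(Add(-13941, -248070), -1)), Pow(Pow(Add(-180, 64), 2), -1))) = Add(Mul(189437, Rational(-1, 368162)), Mul(Mul(55715, Pow(-262011, -1)), Pow(Pow(-116, 2), -1))) = Add(Rational(-189437, 368162), Mul(Mul(55715, Rational(-1, 262011)), Pow(13456, -1))) = Add(Rational(-189437, 368162), Mul(Rational(-55715, 262011), Rational(1, 13456))) = Add(Rational(-189437, 368162), Rational(-55715, 3525620016)) = Rational(-333951695558411, 648999658165296)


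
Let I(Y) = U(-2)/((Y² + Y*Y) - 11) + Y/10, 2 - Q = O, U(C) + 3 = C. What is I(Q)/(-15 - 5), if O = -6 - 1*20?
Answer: -21773/155700 ≈ -0.13984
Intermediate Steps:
U(C) = -3 + C
O = -26 (O = -6 - 20 = -26)
Q = 28 (Q = 2 - 1*(-26) = 2 + 26 = 28)
I(Y) = -5/(-11 + 2*Y²) + Y/10 (I(Y) = (-3 - 2)/((Y² + Y*Y) - 11) + Y/10 = -5/((Y² + Y²) - 11) + Y*(⅒) = -5/(2*Y² - 11) + Y/10 = -5/(-11 + 2*Y²) + Y/10)
I(Q)/(-15 - 5) = ((-50 - 11*28 + 2*28³)/(10*(-11 + 2*28²)))/(-15 - 5) = ((-50 - 308 + 2*21952)/(10*(-11 + 2*784)))/(-20) = ((-50 - 308 + 43904)/(10*(-11 + 1568)))*(-1/20) = ((⅒)*43546/1557)*(-1/20) = ((⅒)*(1/1557)*43546)*(-1/20) = (21773/7785)*(-1/20) = -21773/155700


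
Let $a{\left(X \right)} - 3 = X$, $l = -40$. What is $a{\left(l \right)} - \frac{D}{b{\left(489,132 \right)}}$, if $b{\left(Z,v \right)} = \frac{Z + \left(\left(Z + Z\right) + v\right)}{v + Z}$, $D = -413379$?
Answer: $\frac{85549732}{533} \approx 1.6051 \cdot 10^{5}$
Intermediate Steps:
$b{\left(Z,v \right)} = \frac{v + 3 Z}{Z + v}$ ($b{\left(Z,v \right)} = \frac{Z + \left(2 Z + v\right)}{Z + v} = \frac{Z + \left(v + 2 Z\right)}{Z + v} = \frac{v + 3 Z}{Z + v}$)
$a{\left(X \right)} = 3 + X$
$a{\left(l \right)} - \frac{D}{b{\left(489,132 \right)}} = \left(3 - 40\right) - - \frac{413379}{\frac{1}{489 + 132} \left(132 + 3 \cdot 489\right)} = -37 - - \frac{413379}{\frac{1}{621} \left(132 + 1467\right)} = -37 - - \frac{413379}{\frac{1}{621} \cdot 1599} = -37 - - \frac{413379}{\frac{533}{207}} = -37 - \left(-413379\right) \frac{207}{533} = -37 - - \frac{85569453}{533} = -37 + \frac{85569453}{533} = \frac{85549732}{533}$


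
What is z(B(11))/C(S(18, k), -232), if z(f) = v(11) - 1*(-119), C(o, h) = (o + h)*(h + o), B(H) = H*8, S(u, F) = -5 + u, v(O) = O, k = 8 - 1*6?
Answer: 130/47961 ≈ 0.0027105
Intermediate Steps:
k = 2 (k = 8 - 6 = 2)
B(H) = 8*H
C(o, h) = (h + o)**2 (C(o, h) = (h + o)*(h + o) = (h + o)**2)
z(f) = 130 (z(f) = 11 - 1*(-119) = 11 + 119 = 130)
z(B(11))/C(S(18, k), -232) = 130/((-232 + (-5 + 18))**2) = 130/((-232 + 13)**2) = 130/((-219)**2) = 130/47961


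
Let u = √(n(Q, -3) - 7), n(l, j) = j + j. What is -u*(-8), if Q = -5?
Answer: 8*I*√13 ≈ 28.844*I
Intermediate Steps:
n(l, j) = 2*j
u = I*√13 (u = √(2*(-3) - 7) = √(-6 - 7) = √(-13) = I*√13 ≈ 3.6056*I)
-u*(-8) = -I*√13*(-8) = 8*I*√13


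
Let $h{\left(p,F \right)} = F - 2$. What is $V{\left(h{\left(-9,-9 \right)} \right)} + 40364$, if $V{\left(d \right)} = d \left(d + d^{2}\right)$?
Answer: $39154$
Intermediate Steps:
$h{\left(p,F \right)} = -2 + F$
$V{\left(h{\left(-9,-9 \right)} \right)} + 40364 = \left(-2 - 9\right)^{2} \left(1 - 11\right) + 40364 = \left(-11\right)^{2} \left(1 - 11\right) + 40364 = 121 \left(-10\right) + 40364 = -1210 + 40364 = 39154$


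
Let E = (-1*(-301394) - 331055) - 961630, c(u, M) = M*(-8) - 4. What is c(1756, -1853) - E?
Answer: 1006111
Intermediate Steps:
c(u, M) = -4 - 8*M (c(u, M) = -8*M - 4 = -4 - 8*M)
E = -991291 (E = (301394 - 331055) - 961630 = -29661 - 961630 = -991291)
c(1756, -1853) - E = (-4 - 8*(-1853)) - 1*(-991291) = (-4 + 14824) + 991291 = 14820 + 991291 = 1006111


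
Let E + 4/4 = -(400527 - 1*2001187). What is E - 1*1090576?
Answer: 510083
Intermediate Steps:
E = 1600659 (E = -1 - (400527 - 1*2001187) = -1 - (400527 - 2001187) = -1 - 1*(-1600660) = -1 + 1600660 = 1600659)
E - 1*1090576 = 1600659 - 1*1090576 = 1600659 - 1090576 = 510083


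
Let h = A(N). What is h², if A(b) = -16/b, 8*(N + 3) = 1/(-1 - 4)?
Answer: 409600/14641 ≈ 27.976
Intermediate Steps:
N = -121/40 (N = -3 + 1/(8*(-1 - 4)) = -3 + (⅛)/(-5) = -3 + (⅛)*(-⅕) = -3 - 1/40 = -121/40 ≈ -3.0250)
A(b) = -16/b
h = 640/121 (h = -16/(-121/40) = -16*(-40/121) = 640/121 ≈ 5.2893)
h² = (640/121)² = 409600/14641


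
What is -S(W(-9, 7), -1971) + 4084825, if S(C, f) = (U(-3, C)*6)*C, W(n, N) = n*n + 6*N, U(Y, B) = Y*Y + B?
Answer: 3987409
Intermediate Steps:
U(Y, B) = B + Y**2 (U(Y, B) = Y**2 + B = B + Y**2)
W(n, N) = n**2 + 6*N
S(C, f) = C*(54 + 6*C) (S(C, f) = ((C + (-3)**2)*6)*C = ((C + 9)*6)*C = ((9 + C)*6)*C = (54 + 6*C)*C = C*(54 + 6*C))
-S(W(-9, 7), -1971) + 4084825 = -6*((-9)**2 + 6*7)*(9 + ((-9)**2 + 6*7)) + 4084825 = -6*(81 + 42)*(9 + (81 + 42)) + 4084825 = -6*123*(9 + 123) + 4084825 = -6*123*132 + 4084825 = -1*97416 + 4084825 = -97416 + 4084825 = 3987409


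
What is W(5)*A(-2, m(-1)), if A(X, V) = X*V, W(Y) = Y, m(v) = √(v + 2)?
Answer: -10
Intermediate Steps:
m(v) = √(2 + v)
A(X, V) = V*X
W(5)*A(-2, m(-1)) = 5*(√(2 - 1)*(-2)) = 5*(√1*(-2)) = 5*(1*(-2)) = 5*(-2) = -10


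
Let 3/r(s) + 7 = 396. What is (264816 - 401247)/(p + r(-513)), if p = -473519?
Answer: 53071659/184198888 ≈ 0.28812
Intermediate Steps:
r(s) = 3/389 (r(s) = 3/(-7 + 396) = 3/389)
(264816 - 401247)/(p + r(-513)) = (264816 - 401247)/(-473519 + 3/389) = -136431/(-184198888/389) = -136431*(-389/184198888) = 53071659/184198888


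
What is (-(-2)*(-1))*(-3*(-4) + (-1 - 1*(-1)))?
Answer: -24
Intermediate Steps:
(-(-2)*(-1))*(-3*(-4) + (-1 - 1*(-1))) = (-1*2)*(12 + (-1 + 1)) = -2*(12 + 0) = -2*12 = -24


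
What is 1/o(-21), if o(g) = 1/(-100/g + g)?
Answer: -341/21 ≈ -16.238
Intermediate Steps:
o(g) = 1/(g - 100/g)
1/o(-21) = 1/(-21/(-100 + (-21)²)) = 1/(-21/(-100 + 441)) = 1/(-21/341) = -341/21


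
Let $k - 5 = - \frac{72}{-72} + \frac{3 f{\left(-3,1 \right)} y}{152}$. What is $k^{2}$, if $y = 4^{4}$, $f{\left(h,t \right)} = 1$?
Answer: $\frac{44100}{361} \approx 122.16$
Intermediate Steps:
$y = 256$
$k = \frac{210}{19}$ ($k = 5 - \left(-1 - \frac{3 \cdot 1 \cdot 256}{152}\right) = 5 - \left(-1 - 3 \cdot 256 \cdot \frac{1}{152}\right) = 5 + \left(1 + 768 \cdot \frac{1}{152}\right) = 5 + \left(1 + \frac{96}{19}\right) = 5 + \frac{115}{19} = \frac{210}{19} \approx 11.053$)
$k^{2} = \left(\frac{210}{19}\right)^{2} = \frac{44100}{361}$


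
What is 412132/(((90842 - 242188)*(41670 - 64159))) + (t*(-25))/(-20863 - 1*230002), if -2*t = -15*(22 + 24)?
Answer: 2945961366743/85384917996781 ≈ 0.034502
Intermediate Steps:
t = 345 (t = -(-15)*(22 + 24)/2 = -(-15)*46/2 = -½*(-690) = 345)
412132/(((90842 - 242188)*(41670 - 64159))) + (t*(-25))/(-20863 - 1*230002) = 412132/(((90842 - 242188)*(41670 - 64159))) + (345*(-25))/(-20863 - 1*230002) = 412132/((-151346*(-22489))) - 8625/(-20863 - 230002) = 412132/3403620194 - 8625/(-250865) = 412132*(1/3403620194) - 8625*(-1/250865) = 206066/1701810097 + 1725/50173 = 2945961366743/85384917996781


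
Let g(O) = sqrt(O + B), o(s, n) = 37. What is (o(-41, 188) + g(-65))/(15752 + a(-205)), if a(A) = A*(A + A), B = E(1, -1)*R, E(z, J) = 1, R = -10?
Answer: 37/99802 + 5*I*sqrt(3)/99802 ≈ 0.00037073 + 8.6774e-5*I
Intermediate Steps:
B = -10 (B = 1*(-10) = -10)
g(O) = sqrt(-10 + O) (g(O) = sqrt(O - 10) = sqrt(-10 + O))
a(A) = 2*A**2 (a(A) = A*(2*A) = 2*A**2)
(o(-41, 188) + g(-65))/(15752 + a(-205)) = (37 + sqrt(-10 - 65))/(15752 + 2*(-205)**2) = (37 + sqrt(-75))/(15752 + 2*42025) = (37 + 5*I*sqrt(3))/(15752 + 84050) = (37 + 5*I*sqrt(3))/99802 = (37 + 5*I*sqrt(3))*(1/99802) = 37/99802 + 5*I*sqrt(3)/99802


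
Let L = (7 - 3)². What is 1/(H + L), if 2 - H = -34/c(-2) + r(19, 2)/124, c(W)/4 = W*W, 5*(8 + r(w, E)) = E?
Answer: 1240/25031 ≈ 0.049539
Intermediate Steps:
r(w, E) = -8 + E/5
c(W) = 4*W² (c(W) = 4*(W*W) = 4*W²)
L = 16 (L = 4² = 16)
H = 5191/1240 (H = 2 - (-34/(4*(-2)²) + (-8 + (⅕)*2)/124) = 2 - (-34/(4*4) + (-8 + ⅖)*(1/124)) = 2 - (-34/16 - 38/5*1/124) = 2 - (-34*1/16 - 19/310) = 2 - (-17/8 - 19/310) = 2 - 1*(-2711/1240) = 2 + 2711/1240 = 5191/1240 ≈ 4.1863)
1/(H + L) = 1/(5191/1240 + 16) = 1/(25031/1240) = 1240/25031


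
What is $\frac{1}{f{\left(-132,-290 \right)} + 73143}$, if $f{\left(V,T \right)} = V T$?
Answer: $\frac{1}{111423} \approx 8.9748 \cdot 10^{-6}$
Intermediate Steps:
$f{\left(V,T \right)} = T V$
$\frac{1}{f{\left(-132,-290 \right)} + 73143} = \frac{1}{\left(-290\right) \left(-132\right) + 73143} = \frac{1}{38280 + 73143} = \frac{1}{111423}$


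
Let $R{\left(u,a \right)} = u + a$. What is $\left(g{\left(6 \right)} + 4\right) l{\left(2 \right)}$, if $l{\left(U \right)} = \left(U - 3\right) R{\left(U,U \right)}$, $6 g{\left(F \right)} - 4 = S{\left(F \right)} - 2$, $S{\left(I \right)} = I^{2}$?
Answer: $- \frac{124}{3} \approx -41.333$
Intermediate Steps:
$R{\left(u,a \right)} = a + u$
$g{\left(F \right)} = \frac{1}{3} + \frac{F^{2}}{6}$ ($g{\left(F \right)} = \frac{2}{3} + \frac{F^{2} - 2}{6} = \frac{2}{3} + \frac{-2 + F^{2}}{6} = \frac{2}{3} + \left(- \frac{1}{3} + \frac{F^{2}}{6}\right) = \frac{1}{3} + \frac{F^{2}}{6}$)
$l{\left(U \right)} = 2 U \left(-3 + U\right)$ ($l{\left(U \right)} = \left(U - 3\right) \left(U + U\right) = \left(-3 + U\right) 2 U = 2 U \left(-3 + U\right)$)
$\left(g{\left(6 \right)} + 4\right) l{\left(2 \right)} = \left(\left(\frac{1}{3} + \frac{6^{2}}{6}\right) + 4\right) 2 \cdot 2 \left(-3 + 2\right) = \left(\left(\frac{1}{3} + \frac{1}{6} \cdot 36\right) + 4\right) 2 \cdot 2 \left(-1\right) = \left(\left(\frac{1}{3} + 6\right) + 4\right) \left(-4\right) = \left(\frac{19}{3} + 4\right) \left(-4\right) = \frac{31}{3} \left(-4\right) = - \frac{124}{3}$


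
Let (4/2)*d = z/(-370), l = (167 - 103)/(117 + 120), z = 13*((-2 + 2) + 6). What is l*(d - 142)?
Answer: -1682528/43845 ≈ -38.374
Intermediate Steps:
z = 78 (z = 13*(0 + 6) = 13*6 = 78)
l = 64/237 ≈ 0.27004
d = -39/370 (d = (78/(-370))/2 = (78*(-1/370))/2 = (½)*(-39/185) = -39/370 ≈ -0.10541)
l*(d - 142) = 64*(-39/370 - 142)/237 = (64/237)*(-52579/370) = -1682528/43845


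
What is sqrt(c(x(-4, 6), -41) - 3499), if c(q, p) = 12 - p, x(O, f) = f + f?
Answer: I*sqrt(3446) ≈ 58.703*I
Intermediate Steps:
x(O, f) = 2*f
sqrt(c(x(-4, 6), -41) - 3499) = sqrt((12 - 1*(-41)) - 3499) = sqrt((12 + 41) - 3499) = sqrt(53 - 3499) = sqrt(-3446) = I*sqrt(3446)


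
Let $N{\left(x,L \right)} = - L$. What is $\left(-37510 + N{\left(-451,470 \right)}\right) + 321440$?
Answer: $283460$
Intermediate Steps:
$\left(-37510 + N{\left(-451,470 \right)}\right) + 321440 = \left(-37510 - 470\right) + 321440 = -37980 + 321440 = 283460$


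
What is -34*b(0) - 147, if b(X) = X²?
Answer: -147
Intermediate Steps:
-34*b(0) - 147 = -34*0² - 147 = -34*0 - 147 = 0 - 147 = -147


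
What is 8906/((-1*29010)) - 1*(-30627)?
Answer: 444240182/14505 ≈ 30627.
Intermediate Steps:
8906/((-1*29010)) - 1*(-30627) = 8906/(-29010) + 30627 = 8906*(-1/29010) + 30627 = -4453/14505 + 30627 = 444240182/14505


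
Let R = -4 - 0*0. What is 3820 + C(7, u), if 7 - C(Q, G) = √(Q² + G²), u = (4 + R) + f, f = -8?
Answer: 3827 - √113 ≈ 3816.4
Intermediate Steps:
R = -4 (R = -4 - 3*0 = -4 + 0 = -4)
u = -8 (u = (4 - 4) - 8 = 0 - 8 = -8)
C(Q, G) = 7 - √(G² + Q²) (C(Q, G) = 7 - √(Q² + G²) = 7 - √(G² + Q²))
3820 + C(7, u) = 3820 + (7 - √((-8)² + 7²)) = 3820 + (7 - √(64 + 49)) = 3820 + (7 - √113) = 3827 - √113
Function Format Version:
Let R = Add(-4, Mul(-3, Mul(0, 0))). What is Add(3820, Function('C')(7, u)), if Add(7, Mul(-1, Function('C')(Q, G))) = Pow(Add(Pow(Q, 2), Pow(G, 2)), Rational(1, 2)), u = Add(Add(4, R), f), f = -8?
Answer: Add(3827, Mul(-1, Pow(113, Rational(1, 2)))) ≈ 3816.4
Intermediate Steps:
R = -4 (R = Add(-4, Mul(-3, 0)) = Add(-4, 0) = -4)
u = -8 (u = Add(Add(4, -4), -8) = Add(0, -8) = -8)
Function('C')(Q, G) = Add(7, Mul(-1, Pow(Add(Pow(G, 2), Pow(Q, 2)), Rational(1, 2)))) (Function('C')(Q, G) = Add(7, Mul(-1, Pow(Add(Pow(Q, 2), Pow(G, 2)), Rational(1, 2)))) = Add(7, Mul(-1, Pow(Add(Pow(G, 2), Pow(Q, 2)), Rational(1, 2)))))
Add(3820, Function('C')(7, u)) = Add(3820, Add(7, Mul(-1, Pow(Add(Pow(-8, 2), Pow(7, 2)), Rational(1, 2))))) = Add(3820, Add(7, Mul(-1, Pow(Add(64, 49), Rational(1, 2))))) = Add(3820, Add(7, Mul(-1, Pow(113, Rational(1, 2))))) = Add(3827, Mul(-1, Pow(113, Rational(1, 2))))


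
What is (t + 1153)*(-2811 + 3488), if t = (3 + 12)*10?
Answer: 882131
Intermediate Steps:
t = 150 (t = 15*10 = 150)
(t + 1153)*(-2811 + 3488) = (150 + 1153)*(-2811 + 3488) = 1303*677 = 882131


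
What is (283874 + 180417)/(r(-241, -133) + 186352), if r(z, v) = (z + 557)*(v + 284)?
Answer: 464291/234068 ≈ 1.9836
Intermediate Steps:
r(z, v) = (284 + v)*(557 + z) (r(z, v) = (557 + z)*(284 + v) = (284 + v)*(557 + z))
(283874 + 180417)/(r(-241, -133) + 186352) = (283874 + 180417)/((158188 + 284*(-241) + 557*(-133) - 133*(-241)) + 186352) = 464291/((158188 - 68444 - 74081 + 32053) + 186352) = 464291/(47716 + 186352) = 464291/234068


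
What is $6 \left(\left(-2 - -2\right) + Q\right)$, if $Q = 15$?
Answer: $90$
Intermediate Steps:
$6 \left(\left(-2 - -2\right) + Q\right) = 6 \left(\left(-2 - -2\right) + 15\right) = 6 \left(\left(-2 + 2\right) + 15\right) = 6 \left(0 + 15\right) = 6 \cdot 15 = 90$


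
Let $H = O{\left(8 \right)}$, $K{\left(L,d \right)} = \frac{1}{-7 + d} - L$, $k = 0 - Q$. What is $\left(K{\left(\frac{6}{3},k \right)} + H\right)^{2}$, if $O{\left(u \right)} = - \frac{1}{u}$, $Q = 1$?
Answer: $\frac{81}{16} \approx 5.0625$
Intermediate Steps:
$k = -1$ ($k = 0 - 1 = -1$)
$H = - \frac{1}{8} \approx -0.125$
$\left(K{\left(\frac{6}{3},k \right)} + H\right)^{2} = \left(\frac{1 + 7 \cdot \frac{6}{3} - \frac{6}{3} \left(-1\right)}{-7 - 1} - \frac{1}{8}\right)^{2} = \left(\frac{1 + 7 \cdot 6 \cdot \frac{1}{3} - 6 \cdot \frac{1}{3} \left(-1\right)}{-8} - \frac{1}{8}\right)^{2} = \left(- \frac{1 + 7 \cdot 2 - 2 \left(-1\right)}{8} - \frac{1}{8}\right)^{2} = \left(- \frac{1 + 14 + 2}{8} - \frac{1}{8}\right)^{2} = \left(\left(- \frac{1}{8}\right) 17 - \frac{1}{8}\right)^{2} = \left(- \frac{17}{8} - \frac{1}{8}\right)^{2} = \left(- \frac{9}{4}\right)^{2} = \frac{81}{16}$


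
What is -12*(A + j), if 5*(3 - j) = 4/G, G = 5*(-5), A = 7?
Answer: -15048/125 ≈ -120.38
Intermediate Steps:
G = -25
j = 379/125 (j = 3 - 4/(5*(-25)) = 3 - 4*(-1)/(5*25) = 3 - ⅕*(-4/25) = 3 + 4/125 = 379/125 ≈ 3.0320)
-12*(A + j) = -12*(7 + 379/125) = -12*1254/125 = -15048/125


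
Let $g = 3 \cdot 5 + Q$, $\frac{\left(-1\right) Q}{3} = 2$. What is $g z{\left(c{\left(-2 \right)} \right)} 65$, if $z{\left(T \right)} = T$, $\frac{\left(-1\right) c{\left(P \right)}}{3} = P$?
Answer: $3510$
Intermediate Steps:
$Q = -6$ ($Q = \left(-3\right) 2 = -6$)
$c{\left(P \right)} = - 3 P$
$g = 9$ ($g = 3 \cdot 5 - 6 = 15 - 6 = 9$)
$g z{\left(c{\left(-2 \right)} \right)} 65 = 9 \left(\left(-3\right) \left(-2\right)\right) 65 = 9 \cdot 6 \cdot 65 = 54 \cdot 65 = 3510$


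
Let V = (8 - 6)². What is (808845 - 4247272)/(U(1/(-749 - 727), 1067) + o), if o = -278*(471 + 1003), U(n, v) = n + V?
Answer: 5075118252/604817569 ≈ 8.3912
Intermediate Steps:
V = 4 (V = 2² = 4)
U(n, v) = 4 + n (U(n, v) = n + 4 = 4 + n)
o = -409772 (o = -278*1474 = -409772)
(808845 - 4247272)/(U(1/(-749 - 727), 1067) + o) = (808845 - 4247272)/((4 + 1/(-749 - 727)) - 409772) = -3438427/((4 + 1/(-1476)) - 409772) = -3438427/((4 - 1/1476) - 409772) = -3438427/(5903/1476 - 409772) = -3438427/(-604817569/1476) = -3438427*(-1476/604817569) = 5075118252/604817569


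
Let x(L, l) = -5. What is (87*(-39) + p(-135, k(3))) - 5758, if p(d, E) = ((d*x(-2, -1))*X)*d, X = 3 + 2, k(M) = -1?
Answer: -464776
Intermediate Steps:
X = 5
p(d, E) = -25*d² (p(d, E) = ((d*(-5))*5)*d = (-5*d*5)*d = (-25*d)*d = -25*d²)
(87*(-39) + p(-135, k(3))) - 5758 = (87*(-39) - 25*(-135)²) - 5758 = (-3393 - 25*18225) - 5758 = (-3393 - 455625) - 5758 = -459018 - 5758 = -464776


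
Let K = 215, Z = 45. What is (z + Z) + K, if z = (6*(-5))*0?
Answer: 260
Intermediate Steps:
z = 0 (z = -30*0 = 0)
(z + Z) + K = (0 + 45) + 215 = 45 + 215 = 260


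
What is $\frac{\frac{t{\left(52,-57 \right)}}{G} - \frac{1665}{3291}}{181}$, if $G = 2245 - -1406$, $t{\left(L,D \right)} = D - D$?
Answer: $- \frac{555}{198557} \approx -0.0027952$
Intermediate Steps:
$t{\left(L,D \right)} = 0$
$G = 3651$ ($G = 2245 + 1406 = 3651$)
$\frac{\frac{t{\left(52,-57 \right)}}{G} - \frac{1665}{3291}}{181} = \frac{\frac{0}{3651} - \frac{1665}{3291}}{181} = \left(0 \cdot \frac{1}{3651} - \frac{555}{1097}\right) \frac{1}{181} = \left(0 - \frac{555}{1097}\right) \frac{1}{181} = \left(- \frac{555}{1097}\right) \frac{1}{181} = - \frac{555}{198557}$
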